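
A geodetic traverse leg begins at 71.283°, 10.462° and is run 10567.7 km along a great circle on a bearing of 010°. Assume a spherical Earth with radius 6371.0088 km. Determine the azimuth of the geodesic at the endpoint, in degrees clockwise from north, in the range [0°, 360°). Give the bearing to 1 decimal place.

final bearing 176.7°

The arc subtends δ = 10567.7/6371.0088 = 1.658717 rad at the centre.
Start latitude φ₁ = 1.244123 rad; initial bearing θ = 0.174533 rad.
Destination latitude: φ₂ = arcsin( sin φ₁ cos δ + cos φ₁ sin δ cos θ ) = arcsin(0.231635) = 13.393°.
For the longitude increment, Δλ = atan2( sin θ sin δ cos φ₁, cos δ − sin φ₁ sin φ₂ ) = atan2(0.055507, -0.307192) = 169.758°.
λ₂ = 10.462° + 169.758° = 180.220°, normalized to (−180°, 180°] → -179.780°.
The forward bearing on arrival equals the back-azimuth from the destination plus 180°.
Back-azimuth from P₂ (13.4°, -179.8°) to P₁ (71.3°, 10.5°), with Δλ' = λ₁ − λ₂ = 190.2°: atan2( sin Δλ' cos φ₁ , cos φ₂ sin φ₁ − sin φ₂ cos φ₁ cos Δλ' ) = 356.7°.
Final bearing = (356.7° + 180°) mod 360° = 176.7°.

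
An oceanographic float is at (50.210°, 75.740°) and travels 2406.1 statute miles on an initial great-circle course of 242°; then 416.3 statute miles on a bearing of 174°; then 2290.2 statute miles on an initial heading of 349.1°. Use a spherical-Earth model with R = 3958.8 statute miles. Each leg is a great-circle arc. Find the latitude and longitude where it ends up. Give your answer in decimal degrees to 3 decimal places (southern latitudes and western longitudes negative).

Apply the spherical direct solution leg by leg, carrying full precision between legs.
Leg 1: from (50.210°, 75.740°), δ = 2406.1/3958.8 = 0.607785 rad, θ = 242° → φ = 27.336°, λ = 41.157°.
Leg 2: from (27.336°, 41.157°), δ = 416.3/3958.8 = 0.105158 rad, θ = 174° → φ = 21.343°, λ = 41.832°.
Leg 3: from (21.343°, 41.832°), δ = 2290.2/3958.8 = 0.578509 rad, θ = 349.1° → φ = 53.592°, λ = 31.800°.

latitude 53.592°, longitude 31.800°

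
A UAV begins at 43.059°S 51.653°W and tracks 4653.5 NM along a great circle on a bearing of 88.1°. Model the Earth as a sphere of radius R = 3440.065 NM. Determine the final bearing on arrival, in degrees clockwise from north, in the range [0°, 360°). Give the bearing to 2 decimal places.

Central angle δ = d/R = 1.352736 rad.
With φ₁ = -43.059° = -0.751521 rad and θ = 88.1° = 1.537635 rad:
sin φ₂ = sin φ₁ cos δ + cos φ₁ sin δ cos θ = (-0.682751)(0.216336) + (0.730651)(0.976319)(0.033155) = -0.124053
φ₂ = asin(-0.124053) = -0.124373 rad = -7.126°.
For the longitude increment, Δλ = atan2( sin θ sin δ cos φ₁, cos δ − sin φ₁ sin φ₂ ) = atan2(0.712956, 0.131639) = 79.539°.
λ₂ = λ₁ + Δλ = 27.886°.
The forward bearing on arrival equals the back-azimuth from the destination plus 180°.
Back-azimuth from P₂ (-7.13°, 27.89°) to P₁ (-43.06°, -51.65°), with Δλ' = λ₁ − λ₂ = -79.54°: atan2( sin Δλ' cos φ₁ , cos φ₂ sin φ₁ − sin φ₂ cos φ₁ cos Δλ' ) = 227.39°.
Final bearing = (227.39° + 180°) mod 360° = 47.39°.

final bearing 47.39°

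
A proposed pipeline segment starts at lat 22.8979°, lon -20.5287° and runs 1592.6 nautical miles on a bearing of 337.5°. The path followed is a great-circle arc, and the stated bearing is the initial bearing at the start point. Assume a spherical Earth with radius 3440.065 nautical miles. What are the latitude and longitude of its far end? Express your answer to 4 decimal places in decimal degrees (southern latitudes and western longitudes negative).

δ = 1592.6/3440.065 = 0.462956 rad (26.5254°).
Start latitude φ₁ = 0.399644 rad; initial bearing θ = 5.890486 rad.
Destination latitude: φ₂ = arcsin( sin φ₁ cos δ + cos φ₁ sin δ cos θ ) = arcsin(0.728220) = 46.7374°.
Δλ = atan2( sin θ sin δ cos φ₁ , cos δ − sin φ₁ sin φ₂ ) = atan2(-0.157437, 0.611393) = -0.252030 rad = -14.4403°.
λ₂ = λ₁ + Δλ = -34.9690°.

latitude 46.7374°, longitude -34.9690°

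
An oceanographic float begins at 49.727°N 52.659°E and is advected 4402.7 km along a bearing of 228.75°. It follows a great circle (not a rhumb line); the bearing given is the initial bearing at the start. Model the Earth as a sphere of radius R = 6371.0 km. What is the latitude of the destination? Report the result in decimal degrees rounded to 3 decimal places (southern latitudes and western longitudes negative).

The arc subtends δ = 4402.7/6371 = 0.691053 rad at the centre.
Converting: φ₁ = 0.867900 rad, θ = 3.992441 rad.
Destination latitude: φ₂ = arcsin( sin φ₁ cos δ + cos φ₁ sin δ cos θ ) = arcsin(0.316276) = 18.438°.
Δλ = atan2( sin θ sin δ cos φ₁ , cos δ − sin φ₁ sin φ₂ ) = atan2(-0.309759, 0.529265) = -0.529513 rad = -30.339°.
λ₂ = λ₁ + Δλ = 22.320°.

latitude 18.438°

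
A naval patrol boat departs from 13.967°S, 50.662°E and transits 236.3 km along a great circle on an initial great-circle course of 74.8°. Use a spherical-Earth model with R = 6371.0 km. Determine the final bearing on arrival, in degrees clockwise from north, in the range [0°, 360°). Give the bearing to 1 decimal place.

final bearing 74.3°

Angular distance δ = d/R = 236.3 / 6371 = 0.037090 rad.
Converting: φ₁ = -0.243770 rad, θ = 1.305506 rad.
Applying the spherical law of cosines for sides, sin φ₂ = sin φ₁ cos δ + cos φ₁ sin δ cos θ = -0.231762, so φ₂ = -13.401°.
Then Δλ = atan2(0.034726, 0.943373) = 0.036794 rad, from sin θ sin δ cos φ₁ over cos δ − sin φ₁ sin φ₂.
λ₂ = λ₁ + Δλ = 52.770°.
The forward bearing on arrival equals the back-azimuth from the destination plus 180°.
Back-azimuth from P₂ (-13.4°, 52.8°) to P₁ (-14.0°, 50.7°), with Δλ' = λ₁ − λ₂ = -2.1°: atan2( sin Δλ' cos φ₁ , cos φ₂ sin φ₁ − sin φ₂ cos φ₁ cos Δλ' ) = 254.3°.
Final bearing = (254.3° + 180°) mod 360° = 74.3°.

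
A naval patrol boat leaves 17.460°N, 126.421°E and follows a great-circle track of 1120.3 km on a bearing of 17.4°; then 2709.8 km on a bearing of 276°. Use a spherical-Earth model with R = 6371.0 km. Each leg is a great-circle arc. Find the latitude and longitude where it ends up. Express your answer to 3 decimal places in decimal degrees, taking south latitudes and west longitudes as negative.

Apply the spherical direct solution leg by leg, carrying full precision between legs.
Leg 1: from (17.460°, 126.421°), δ = 1120.3/6371 = 0.175844 rad, θ = 17.4° → φ = 27.043°, λ = 129.788°.
Leg 2: from (27.043°, 129.788°), δ = 2709.8/6371 = 0.425334 rad, θ = 276° → φ = 26.908°, λ = 102.389°.

latitude 26.908°, longitude 102.389°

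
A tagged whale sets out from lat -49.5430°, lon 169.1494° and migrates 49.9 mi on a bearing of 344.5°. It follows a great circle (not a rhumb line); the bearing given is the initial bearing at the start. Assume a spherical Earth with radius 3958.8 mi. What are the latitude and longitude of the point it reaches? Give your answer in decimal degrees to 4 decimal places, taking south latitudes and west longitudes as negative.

latitude -48.8467°, longitude 168.8561°

Central angle δ = d/R = 0.012605 rad.
Converting: φ₁ = -0.864688 rad, θ = 6.012659 rad.
sin φ₂ = sin φ₁ cos δ + cos φ₁ sin δ cos θ = (-0.760893)(0.999921) + (0.648877)(0.012604)(0.963630) = -0.752951
φ₂ = asin(-0.752951) = -0.852536 rad = -48.8467°.
Δλ = atan2( sin θ sin δ cos φ₁ , cos δ − sin φ₁ sin φ₂ ) = atan2(-0.002186, 0.427005) = -0.005119 rad = -0.2933°.
λ₂ = 169.1494° + -0.2933° = 168.8561°.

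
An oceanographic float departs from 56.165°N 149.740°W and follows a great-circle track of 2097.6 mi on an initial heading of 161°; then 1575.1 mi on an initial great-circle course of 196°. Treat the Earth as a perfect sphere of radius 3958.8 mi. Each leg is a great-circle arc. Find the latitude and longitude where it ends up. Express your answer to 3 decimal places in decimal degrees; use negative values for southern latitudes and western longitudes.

latitude 4.760°, longitude -145.270°

Apply the spherical direct solution leg by leg, carrying full precision between legs.
Leg 1: from (56.165°, -149.740°), δ = 2097.6/3958.8 = 0.529858 rad, θ = 161° → φ = 26.786°, λ = -139.118°.
Leg 2: from (26.786°, -139.118°), δ = 1575.1/3958.8 = 0.397873 rad, θ = 196° → φ = 4.760°, λ = -145.270°.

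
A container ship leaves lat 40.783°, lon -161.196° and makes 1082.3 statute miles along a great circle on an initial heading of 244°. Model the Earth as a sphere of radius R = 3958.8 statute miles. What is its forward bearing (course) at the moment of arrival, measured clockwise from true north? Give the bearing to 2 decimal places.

δ = 1082.3/3958.8 = 0.273391 rad (15.6641°).
Start latitude φ₁ = 0.711798 rad; initial bearing θ = 4.258603 rad.
Destination latitude: φ₂ = arcsin( sin φ₁ cos δ + cos φ₁ sin δ cos θ ) = arcsin(0.539316) = 32.637°.
For the longitude increment, Δλ = atan2( sin θ sin δ cos φ₁, cos δ − sin φ₁ sin φ₂ ) = atan2(-0.183749, 0.610582) = -16.749°.
λ₂ = -161.196° + -16.749° = -177.945°.
The forward bearing on arrival equals the back-azimuth from the destination plus 180°.
Back-azimuth from P₂ (32.64°, -177.94°) to P₁ (40.78°, -161.20°), with Δλ' = λ₁ − λ₂ = 16.75°: atan2( sin Δλ' cos φ₁ , cos φ₂ sin φ₁ − sin φ₂ cos φ₁ cos Δλ' ) = 53.92°.
Final bearing = (53.92° + 180°) mod 360° = 233.92°.

final bearing 233.92°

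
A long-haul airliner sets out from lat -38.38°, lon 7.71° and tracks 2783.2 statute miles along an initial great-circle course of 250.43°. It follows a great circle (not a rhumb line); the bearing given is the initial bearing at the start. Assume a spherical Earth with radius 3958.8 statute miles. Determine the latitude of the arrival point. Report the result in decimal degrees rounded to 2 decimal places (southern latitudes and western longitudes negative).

Central angle δ = d/R = 0.703041 rad.
Start latitude φ₁ = -0.669857 rad; initial bearing θ = 4.370828 rad.
Applying the spherical law of cosines for sides, sin φ₂ = sin φ₁ cos δ + cos φ₁ sin δ cos θ = -0.643419, so φ₂ = -40.05°.
Then Δλ = atan2(-0.477552, 0.363397) = -0.920319 rad, from sin θ sin δ cos φ₁ over cos δ − sin φ₁ sin φ₂.
λ₂ = 7.71° + -52.73° = -45.02°.

latitude -40.05°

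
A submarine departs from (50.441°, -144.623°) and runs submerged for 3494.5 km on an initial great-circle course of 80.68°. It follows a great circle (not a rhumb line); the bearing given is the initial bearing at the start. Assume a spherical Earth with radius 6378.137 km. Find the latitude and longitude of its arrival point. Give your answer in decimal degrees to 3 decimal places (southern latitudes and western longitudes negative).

latitude 45.385°, longitude -97.581°

δ = 3494.5/6378.137 = 0.547887 rad (31.3916°).
Converting: φ₁ = 0.880362 rad, θ = 1.408132 rad.
Destination latitude: φ₂ = arcsin( sin φ₁ cos δ + cos φ₁ sin δ cos θ ) = arcsin(0.711844) = 45.385°.
Δλ = atan2( sin θ sin δ cos φ₁ , cos δ − sin φ₁ sin φ₂ ) = atan2(0.327358, 0.304817) = 0.821040 rad = 47.042°.
λ₂ = λ₁ + Δλ = -97.581°.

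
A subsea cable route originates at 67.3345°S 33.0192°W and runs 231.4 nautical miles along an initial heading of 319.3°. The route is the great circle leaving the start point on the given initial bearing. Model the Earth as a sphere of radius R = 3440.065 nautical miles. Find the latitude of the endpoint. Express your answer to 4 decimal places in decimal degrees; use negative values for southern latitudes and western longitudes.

latitude -64.2960°

δ = 231.4/3440.065 = 0.067266 rad (3.8541°).
With φ₁ = -67.3345° = -1.175209 rad and θ = 319.3° = 5.572836 rad:
Destination latitude: φ₂ = arcsin( sin φ₁ cos δ + cos φ₁ sin δ cos θ ) = arcsin(-0.901047) = -64.2960°.
For the longitude increment, Δλ = atan2( sin θ sin δ cos φ₁, cos δ − sin φ₁ sin φ₂ ) = atan2(-0.016890, 0.166279) = -5.8001°.
λ₂ = -33.0192° + -5.8001° = -38.8193°.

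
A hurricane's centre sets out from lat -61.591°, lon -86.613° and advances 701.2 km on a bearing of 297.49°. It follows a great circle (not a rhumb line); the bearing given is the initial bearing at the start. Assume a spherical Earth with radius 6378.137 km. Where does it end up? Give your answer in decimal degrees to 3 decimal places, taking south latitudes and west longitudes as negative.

latitude -58.230°, longitude -97.266°

Angular distance δ = d/R = 701.2 / 6378.137 = 0.109938 rad.
Converting: φ₁ = -1.074966 rad, θ = 5.192180 rad.
Destination latitude: φ₂ = arcsin( sin φ₁ cos δ + cos φ₁ sin δ cos θ ) = arcsin(-0.850169) = -58.230°.
Then Δλ = atan2(-0.046305, 0.246176) = -0.185926 rad, from sin θ sin δ cos φ₁ over cos δ − sin φ₁ sin φ₂.
λ₂ = λ₁ + Δλ = -97.266°.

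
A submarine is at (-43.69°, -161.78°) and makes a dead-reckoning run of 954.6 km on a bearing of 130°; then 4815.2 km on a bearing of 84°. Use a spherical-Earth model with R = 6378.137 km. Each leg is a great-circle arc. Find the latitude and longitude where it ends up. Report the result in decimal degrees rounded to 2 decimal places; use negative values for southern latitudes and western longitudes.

Apply the spherical direct solution leg by leg, carrying full precision between legs.
Leg 1: from (-43.69°, -161.78°), δ = 954.6/6378.137 = 0.149668 rad, θ = 130° → φ = -48.79°, λ = -151.80°.
Leg 2: from (-48.79°, -151.80°), δ = 4815.2/6378.137 = 0.754954 rad, θ = 84° → φ = -30.05°, λ = -99.86°.

latitude -30.05°, longitude -99.86°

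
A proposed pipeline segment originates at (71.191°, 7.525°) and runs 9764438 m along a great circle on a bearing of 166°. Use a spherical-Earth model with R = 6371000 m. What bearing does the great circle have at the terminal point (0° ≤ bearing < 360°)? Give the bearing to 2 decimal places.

final bearing 175.34°

The arc subtends δ = 9764438/6371000 = 1.532638 rad at the centre.
With φ₁ = 71.191° = 1.242517 rad and θ = 166° = 2.897247 rad:
Destination latitude: φ₂ = arcsin( sin φ₁ cos δ + cos φ₁ sin δ cos θ ) = arcsin(-0.276498) = -16.051°.
Δλ = atan2( sin θ sin δ cos φ₁ , cos δ − sin φ₁ sin φ₂ ) = atan2(0.077942, 0.299881) = 0.254284 rad = 14.569°.
Hence λ₂ = 7.525° + 14.569° = 22.094°.
The forward bearing on arrival equals the back-azimuth from the destination plus 180°.
Back-azimuth from P₂ (-16.05°, 22.09°) to P₁ (71.19°, 7.53°), with Δλ' = λ₁ − λ₂ = -14.57°: atan2( sin Δλ' cos φ₁ , cos φ₂ sin φ₁ − sin φ₂ cos φ₁ cos Δλ' ) = 355.34°.
Final bearing = (355.34° + 180°) mod 360° = 175.34°.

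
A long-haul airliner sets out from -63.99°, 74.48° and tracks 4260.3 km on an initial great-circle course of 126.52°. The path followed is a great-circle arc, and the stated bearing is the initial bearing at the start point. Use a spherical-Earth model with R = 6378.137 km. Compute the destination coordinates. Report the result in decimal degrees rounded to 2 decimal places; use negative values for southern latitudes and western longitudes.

Central angle δ = d/R = 0.667954 rad.
With φ₁ = -63.99° = -1.116836 rad and θ = 126.52° = 2.208191 rad:
Applying the spherical law of cosines for sides, sin φ₂ = sin φ₁ cos δ + cos φ₁ sin δ cos θ = -0.867214, so φ₂ = -60.14°.
For the longitude increment, Δλ = atan2( sin θ sin δ cos φ₁, cos δ − sin φ₁ sin φ₂ ) = atan2(0.218284, 0.005710) = 88.50°.
Hence λ₂ = 74.48° + 88.50° = 162.98°.

latitude -60.14°, longitude 162.98°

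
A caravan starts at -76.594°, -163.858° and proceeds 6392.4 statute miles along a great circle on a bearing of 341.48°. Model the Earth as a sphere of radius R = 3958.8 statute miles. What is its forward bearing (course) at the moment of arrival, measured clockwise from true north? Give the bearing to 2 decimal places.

The arc subtends δ = 6392.4/3958.8 = 1.614732 rad at the centre.
Converting: φ₁ = -1.336817 rad, θ = 5.959950 rad.
Destination latitude: φ₂ = arcsin( sin φ₁ cos δ + cos φ₁ sin δ cos θ ) = arcsin(0.262355) = 15.210°.
Then Δλ = atan2(-0.073573, 0.211285) = -0.335084 rad, from sin θ sin δ cos φ₁ over cos δ − sin φ₁ sin φ₂.
λ₂ = -163.858° + -19.199° = -183.057°, normalized to (−180°, 180°] → 176.943°.
The forward bearing on arrival equals the back-azimuth from the destination plus 180°.
Back-azimuth from P₂ (15.21°, 176.94°) to P₁ (-76.59°, -163.86°), with Δλ' = λ₁ − λ₂ = -340.80°: atan2( sin Δλ' cos φ₁ , cos φ₂ sin φ₁ − sin φ₂ cos φ₁ cos Δλ' ) = 175.62°.
Final bearing = (175.62° + 180°) mod 360° = 355.62°.

final bearing 355.62°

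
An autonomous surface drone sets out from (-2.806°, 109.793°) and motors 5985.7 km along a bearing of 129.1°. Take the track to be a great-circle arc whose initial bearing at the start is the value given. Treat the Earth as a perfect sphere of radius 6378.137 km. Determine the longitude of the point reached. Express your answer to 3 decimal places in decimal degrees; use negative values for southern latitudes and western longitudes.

longitude 157.705°

Central angle δ = d/R = 0.938472 rad.
Start latitude φ₁ = -0.048974 rad; initial bearing θ = 2.253220 rad.
sin φ₂ = sin φ₁ cos δ + cos φ₁ sin δ cos θ = (-0.048954)(0.591022) + (0.998801)(0.806656)(-0.630676) = -0.537061
φ₂ = asin(-0.537061) = -0.566950 rad = -32.484°.
For the longitude increment, Δλ = atan2( sin θ sin δ cos φ₁, cos δ − sin φ₁ sin φ₂ ) = atan2(0.625252, 0.564730) = 47.912°.
λ₂ = 109.793° + 47.912° = 157.705°.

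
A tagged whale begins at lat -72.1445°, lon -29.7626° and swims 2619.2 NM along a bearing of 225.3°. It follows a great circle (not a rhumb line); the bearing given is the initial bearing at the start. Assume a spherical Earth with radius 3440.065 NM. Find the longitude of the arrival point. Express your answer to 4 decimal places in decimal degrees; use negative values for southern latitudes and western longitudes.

longitude -145.8357°

Angular distance δ = d/R = 2619.2 / 3440.065 = 0.761381 rad.
Start latitude φ₁ = -1.259159 rad; initial bearing θ = 3.932227 rad.
Destination latitude: φ₂ = arcsin( sin φ₁ cos δ + cos φ₁ sin δ cos θ ) = arcsin(-0.837814) = -56.9100°.
Then Δλ = atan2(-0.150364, -0.073575) = -2.025858 rad, from sin θ sin δ cos φ₁ over cos δ − sin φ₁ sin φ₂.
Hence λ₂ = -29.7626° + -116.0731° = -145.8357°.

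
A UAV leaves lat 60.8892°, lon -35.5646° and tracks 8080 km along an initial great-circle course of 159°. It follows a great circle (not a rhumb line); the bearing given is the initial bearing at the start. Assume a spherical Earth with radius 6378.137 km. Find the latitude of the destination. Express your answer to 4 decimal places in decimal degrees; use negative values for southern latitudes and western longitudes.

latitude -9.8962°

δ = 8080/6378.137 = 1.266828 rad (72.5839°).
With φ₁ = 60.8892° = 1.062717 rad and θ = 159° = 2.775074 rad:
Applying the spherical law of cosines for sides, sin φ₂ = sin φ₁ cos δ + cos φ₁ sin δ cos θ = -0.171865, so φ₂ = -9.8962°.
For the longitude increment, Δλ = atan2( sin θ sin δ cos φ₁, cos δ − sin φ₁ sin φ₂ ) = atan2(0.166353, 0.449464) = 20.3103°.
Hence λ₂ = -35.5646° + 20.3103° = -15.2543°.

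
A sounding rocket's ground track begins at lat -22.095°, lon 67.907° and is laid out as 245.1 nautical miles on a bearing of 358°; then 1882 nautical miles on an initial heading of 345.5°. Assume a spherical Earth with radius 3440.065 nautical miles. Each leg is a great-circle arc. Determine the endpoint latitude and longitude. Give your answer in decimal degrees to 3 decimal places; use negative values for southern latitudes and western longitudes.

Apply the spherical direct solution leg by leg, carrying full precision between legs.
Leg 1: from (-22.095°, 67.907°), δ = 245.1/3440.065 = 0.071249 rad, θ = 358° → φ = -18.015°, λ = 67.757°.
Leg 2: from (-18.015°, 67.757°), δ = 1882/3440.065 = 0.547083 rad, θ = 345.5° → φ = 12.404°, λ = 60.093°.

latitude 12.404°, longitude 60.093°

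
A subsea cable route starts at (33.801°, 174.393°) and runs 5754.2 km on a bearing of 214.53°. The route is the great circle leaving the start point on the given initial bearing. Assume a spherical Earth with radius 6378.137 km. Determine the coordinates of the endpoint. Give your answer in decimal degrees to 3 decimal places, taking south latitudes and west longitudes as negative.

latitude -11.088°, longitude 147.441°

δ = 5754.2/6378.137 = 0.902176 rad (51.6909°).
With φ₁ = 33.801° = 0.589939 rad and θ = 214.53° = 3.744255 rad:
Destination latitude: φ₂ = arcsin( sin φ₁ cos δ + cos φ₁ sin δ cos θ ) = arcsin(-0.192317) = -11.088°.
Then Δλ = atan2(-0.369605, 0.726892) = -0.470403 rad, from sin θ sin δ cos φ₁ over cos δ − sin φ₁ sin φ₂.
λ₂ = λ₁ + Δλ = 147.441°.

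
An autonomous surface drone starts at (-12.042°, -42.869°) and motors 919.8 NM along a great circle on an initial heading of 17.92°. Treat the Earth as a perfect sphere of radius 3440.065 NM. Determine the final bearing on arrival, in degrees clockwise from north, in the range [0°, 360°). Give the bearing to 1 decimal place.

The arc subtends δ = 919.8/3440.065 = 0.267379 rad at the centre.
With φ₁ = -12.042° = -0.210173 rad and θ = 17.92° = 0.312763 rad:
sin φ₂ = sin φ₁ cos δ + cos φ₁ sin δ cos θ = (-0.208629)(0.964467) + (0.977995)(0.264204)(0.951487) = 0.044640
φ₂ = asin(0.044640) = 0.044654 rad = 2.559°.
Then Δλ = atan2(0.079504, 0.973780) = 0.081464 rad, from sin θ sin δ cos φ₁ over cos δ − sin φ₁ sin φ₂.
λ₂ = λ₁ + Δλ = -38.201°.
The forward bearing on arrival equals the back-azimuth from the destination plus 180°.
Back-azimuth from P₂ (2.6°, -38.2°) to P₁ (-12.0°, -42.9°), with Δλ' = λ₁ − λ₂ = -4.7°: atan2( sin Δλ' cos φ₁ , cos φ₂ sin φ₁ − sin φ₂ cos φ₁ cos Δλ' ) = 197.5°.
Final bearing = (197.5° + 180°) mod 360° = 17.5°.

final bearing 17.5°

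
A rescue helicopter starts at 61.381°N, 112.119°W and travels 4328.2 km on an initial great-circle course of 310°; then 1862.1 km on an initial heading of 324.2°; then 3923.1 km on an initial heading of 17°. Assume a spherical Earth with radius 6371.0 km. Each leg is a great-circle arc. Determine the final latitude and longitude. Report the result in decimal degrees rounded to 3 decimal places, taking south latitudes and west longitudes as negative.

Apply the spherical direct solution leg by leg, carrying full precision between legs.
Leg 1: from (61.381°, -112.119°), δ = 4328.2/6371 = 0.679360 rad, θ = 310° → φ = 61.207°, λ = 160.037°.
Leg 2: from (61.207°, 160.037°), δ = 1862.1/6371 = 0.292278 rad, θ = 324.2° → φ = 72.131°, λ = 126.719°.
Leg 3: from (72.131°, 126.719°), δ = 3923.1/6371 = 0.615775 rad, θ = 17° → φ = 71.162°, λ = -84.814°.

latitude 71.162°, longitude -84.814°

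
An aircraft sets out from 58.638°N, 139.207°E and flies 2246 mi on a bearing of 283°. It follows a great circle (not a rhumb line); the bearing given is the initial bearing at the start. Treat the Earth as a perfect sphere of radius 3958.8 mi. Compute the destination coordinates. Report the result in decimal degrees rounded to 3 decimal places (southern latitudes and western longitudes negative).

latitude 51.539°, longitude 81.870°

δ = 2246/3958.8 = 0.567344 rad (32.5064°).
Converting: φ₁ = 1.023426 rad, θ = 4.939282 rad.
sin φ₂ = sin φ₁ cos δ + cos φ₁ sin δ cos θ = (0.853896)(0.843331) + (0.520443)(0.537394)(0.224951) = 0.783032
φ₂ = asin(0.783032) = 0.899526 rad = 51.539°.
Then Δλ = atan2(-0.272515, 0.174703) = -1.000719 rad, from sin θ sin δ cos φ₁ over cos δ − sin φ₁ sin φ₂.
λ₂ = λ₁ + Δλ = 81.870°.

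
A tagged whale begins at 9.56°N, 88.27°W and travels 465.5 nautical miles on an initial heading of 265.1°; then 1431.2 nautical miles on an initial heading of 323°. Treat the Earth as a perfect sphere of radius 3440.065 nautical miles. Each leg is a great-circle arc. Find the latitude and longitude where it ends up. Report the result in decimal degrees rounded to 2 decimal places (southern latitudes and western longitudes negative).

Apply the spherical direct solution leg by leg, carrying full precision between legs.
Leg 1: from (9.56°, -88.27°), δ = 465.5/3440.065 = 0.135317 rad, θ = 265.1° → φ = 8.81°, λ = -96.09°.
Leg 2: from (8.81°, -96.09°), δ = 1431.2/3440.065 = 0.416039 rad, θ = 323° → φ = 27.33°, λ = -111.98°.

latitude 27.33°, longitude -111.98°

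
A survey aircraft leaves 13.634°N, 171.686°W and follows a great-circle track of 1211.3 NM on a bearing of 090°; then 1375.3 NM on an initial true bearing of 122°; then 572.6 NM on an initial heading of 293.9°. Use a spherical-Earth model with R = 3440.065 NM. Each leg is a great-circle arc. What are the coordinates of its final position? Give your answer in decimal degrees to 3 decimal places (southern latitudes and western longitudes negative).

Apply the spherical direct solution leg by leg, carrying full precision between legs.
Leg 1: from (13.634°, -171.686°), δ = 1211.3/3440.065 = 0.352115 rad, θ = 90° → φ = 12.783°, λ = -150.975°.
Leg 2: from (12.783°, -150.975°), δ = 1375.3/3440.065 = 0.399789 rad, θ = 122° → φ = 0.153°, λ = -131.702°.
Leg 3: from (0.153°, -131.702°), δ = 572.6/3440.065 = 0.166450 rad, θ = 293.9° → φ = 4.000°, λ = -140.436°.

latitude 4.000°, longitude -140.436°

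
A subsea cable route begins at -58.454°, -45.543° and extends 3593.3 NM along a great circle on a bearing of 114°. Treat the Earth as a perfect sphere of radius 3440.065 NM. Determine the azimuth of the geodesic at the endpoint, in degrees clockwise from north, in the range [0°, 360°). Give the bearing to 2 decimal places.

final bearing 37.18°

δ = 3593.3/3440.065 = 1.044544 rad (59.8480°).
Start latitude φ₁ = -1.020215 rad; initial bearing θ = 1.989675 rad.
Applying the spherical law of cosines for sides, sin φ₂ = sin φ₁ cos δ + cos φ₁ sin δ cos θ = -0.612072, so φ₂ = -37.739°.
For the longitude increment, Δλ = atan2( sin θ sin δ cos φ₁, cos δ − sin φ₁ sin φ₂ ) = atan2(0.413283, -0.019324) = 92.677°.
λ₂ = -45.543° + 92.677° = 47.134°.
The forward bearing on arrival equals the back-azimuth from the destination plus 180°.
Back-azimuth from P₂ (-37.74°, 47.13°) to P₁ (-58.45°, -45.54°), with Δλ' = λ₁ − λ₂ = -92.68°: atan2( sin Δλ' cos φ₁ , cos φ₂ sin φ₁ − sin φ₂ cos φ₁ cos Δλ' ) = 217.18°.
Final bearing = (217.18° + 180°) mod 360° = 37.18°.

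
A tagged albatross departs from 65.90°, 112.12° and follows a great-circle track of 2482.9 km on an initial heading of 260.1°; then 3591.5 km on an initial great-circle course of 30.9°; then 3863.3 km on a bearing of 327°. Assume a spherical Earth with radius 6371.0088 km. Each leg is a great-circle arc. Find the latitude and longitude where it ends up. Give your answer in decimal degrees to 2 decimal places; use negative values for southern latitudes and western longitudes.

latitude 67.88°, longitude 14.96°

Apply the spherical direct solution leg by leg, carrying full precision between legs.
Leg 1: from (65.90°, 112.12°), δ = 2482.9/6371.0088 = 0.389719 rad, θ = 260.1° → φ = 54.86°, λ = 71.56°.
Leg 2: from (54.86°, 71.56°), δ = 3591.5/6371.0088 = 0.563725 rad, θ = 30.9° → φ = 72.77°, λ = 139.42°.
Leg 3: from (72.77°, 139.42°), δ = 3863.3/6371.0088 = 0.606387 rad, θ = 327° → φ = 67.88°, λ = 14.96°.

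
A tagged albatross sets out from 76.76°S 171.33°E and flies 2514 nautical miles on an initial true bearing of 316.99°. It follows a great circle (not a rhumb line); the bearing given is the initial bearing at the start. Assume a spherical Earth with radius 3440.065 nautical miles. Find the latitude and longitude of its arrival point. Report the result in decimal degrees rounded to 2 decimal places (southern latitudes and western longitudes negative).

Central angle δ = d/R = 0.730800 rad.
Start latitude φ₁ = -1.339715 rad; initial bearing θ = 5.532519 rad.
Applying the spherical law of cosines for sides, sin φ₂ = sin φ₁ cos δ + cos φ₁ sin δ cos θ = -0.613064, so φ₂ = -37.81°.
Then Δλ = atan2(-0.104277, 0.147873) = -0.614193 rad, from sin θ sin δ cos φ₁ over cos δ − sin φ₁ sin φ₂.
λ₂ = 171.33° + -35.19° = 136.14°.

latitude -37.81°, longitude 136.14°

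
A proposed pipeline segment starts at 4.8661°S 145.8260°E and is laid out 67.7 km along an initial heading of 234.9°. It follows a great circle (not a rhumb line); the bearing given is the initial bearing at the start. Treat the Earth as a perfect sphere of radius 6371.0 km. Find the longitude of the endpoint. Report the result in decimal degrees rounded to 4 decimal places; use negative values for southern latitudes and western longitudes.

longitude 145.3258°

Central angle δ = d/R = 0.010626 rad.
Start latitude φ₁ = -0.084929 rad; initial bearing θ = 4.099778 rad.
Applying the spherical law of cosines for sides, sin φ₂ = sin φ₁ cos δ + cos φ₁ sin δ cos θ = -0.090911, so φ₂ = -5.2160°.
For the longitude increment, Δλ = atan2( sin θ sin δ cos φ₁, cos δ − sin φ₁ sin φ₂ ) = atan2(-0.008662, 0.992232) = -0.5002°.
Hence λ₂ = 145.8260° + -0.5002° = 145.3258°.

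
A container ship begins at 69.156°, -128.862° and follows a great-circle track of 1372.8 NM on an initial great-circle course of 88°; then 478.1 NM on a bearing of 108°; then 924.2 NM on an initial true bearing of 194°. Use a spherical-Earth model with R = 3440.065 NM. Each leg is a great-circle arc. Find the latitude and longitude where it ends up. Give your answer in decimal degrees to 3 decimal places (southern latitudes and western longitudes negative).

latitude 41.677°, longitude -68.960°

Apply the spherical direct solution leg by leg, carrying full precision between legs.
Leg 1: from (69.156°, -128.862°), δ = 1372.8/3440.065 = 0.399062 rad, θ = 88° → φ = 59.991°, λ = -77.928°.
Leg 2: from (59.991°, -77.928°), δ = 478.1/3440.065 = 0.138980 rad, θ = 108° → φ = 56.740°, λ = -64.028°.
Leg 3: from (56.740°, -64.028°), δ = 924.2/3440.065 = 0.268658 rad, θ = 194° → φ = 41.677°, λ = -68.960°.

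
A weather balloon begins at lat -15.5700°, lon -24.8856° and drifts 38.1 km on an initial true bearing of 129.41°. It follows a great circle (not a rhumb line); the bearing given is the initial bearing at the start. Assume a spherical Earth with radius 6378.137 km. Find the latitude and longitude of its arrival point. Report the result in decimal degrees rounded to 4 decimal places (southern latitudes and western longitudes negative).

latitude -15.7871°, longitude -24.6108°

The arc subtends δ = 38.1/6378.137 = 0.005974 rad at the centre.
With φ₁ = -15.5700° = -0.271748 rad and θ = 129.41° = 2.258631 rad:
Applying the spherical law of cosines for sides, sin φ₂ = sin φ₁ cos δ + cos φ₁ sin δ cos θ = -0.272064, so φ₂ = -15.7871°.
Δλ = atan2( sin θ sin δ cos φ₁ , cos δ − sin φ₁ sin φ₂ ) = atan2(0.004446, 0.926956) = 0.004796 rad = 0.2748°.
λ₂ = -24.8856° + 0.2748° = -24.6108°.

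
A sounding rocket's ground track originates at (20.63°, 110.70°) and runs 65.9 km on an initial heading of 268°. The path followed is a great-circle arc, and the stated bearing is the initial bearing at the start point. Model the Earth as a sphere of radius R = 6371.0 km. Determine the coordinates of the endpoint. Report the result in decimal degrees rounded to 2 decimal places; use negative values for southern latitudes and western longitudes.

latitude 20.61°, longitude 110.07°

Central angle δ = d/R = 0.010344 rad.
Start latitude φ₁ = 0.360061 rad; initial bearing θ = 4.677482 rad.
Applying the spherical law of cosines for sides, sin φ₂ = sin φ₁ cos δ + cos φ₁ sin δ cos θ = 0.351975, so φ₂ = 20.61°.
Δλ = atan2( sin θ sin δ cos φ₁ , cos δ − sin φ₁ sin φ₂ ) = atan2(-0.009674, 0.875935) = -0.011044 rad = -0.63°.
λ₂ = 110.70° + -0.63° = 110.07°.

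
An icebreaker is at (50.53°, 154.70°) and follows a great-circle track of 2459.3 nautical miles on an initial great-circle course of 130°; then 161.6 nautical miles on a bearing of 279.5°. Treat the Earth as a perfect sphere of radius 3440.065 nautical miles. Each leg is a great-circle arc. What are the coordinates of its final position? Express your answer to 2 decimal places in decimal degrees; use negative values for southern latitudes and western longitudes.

latitude 18.79°, longitude -176.16°

Apply the spherical direct solution leg by leg, carrying full precision between legs.
Leg 1: from (50.53°, 154.70°), δ = 2459.3/3440.065 = 0.714899 rad, θ = 130° → φ = 18.37°, λ = -173.35°.
Leg 2: from (18.37°, -173.35°), δ = 161.6/3440.065 = 0.046976 rad, θ = 279.5° → φ = 18.79°, λ = -176.16°.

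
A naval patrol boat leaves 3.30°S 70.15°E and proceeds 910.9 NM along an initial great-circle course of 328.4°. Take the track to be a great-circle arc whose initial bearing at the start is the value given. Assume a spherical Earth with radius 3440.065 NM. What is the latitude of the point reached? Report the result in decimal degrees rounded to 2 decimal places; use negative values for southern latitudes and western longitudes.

latitude 9.61°

The arc subtends δ = 910.9/3440.065 = 0.264792 rad at the centre.
Converting: φ₁ = -0.057596 rad, θ = 5.731661 rad.
Destination latitude: φ₂ = arcsin( sin φ₁ cos δ + cos φ₁ sin δ cos θ ) = arcsin(0.166976) = 9.61°.
Δλ = atan2( sin θ sin δ cos φ₁ , cos δ − sin φ₁ sin φ₂ ) = atan2(-0.136904, 0.974759) = -0.139536 rad = -7.99°.
λ₂ = 70.15° + -7.99° = 62.16°.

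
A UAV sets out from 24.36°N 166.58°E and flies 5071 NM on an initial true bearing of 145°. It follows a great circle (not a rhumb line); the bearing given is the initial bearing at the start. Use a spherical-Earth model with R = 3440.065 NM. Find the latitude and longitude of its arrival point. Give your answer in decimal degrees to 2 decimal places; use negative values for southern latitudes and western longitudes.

latitude -44.66°, longitude -140.04°

Central angle δ = d/R = 1.474100 rad.
Start latitude φ₁ = 0.425162 rad; initial bearing θ = 2.530727 rad.
Applying the spherical law of cosines for sides, sin φ₂ = sin φ₁ cos δ + cos φ₁ sin δ cos θ = -0.702916, so φ₂ = -44.66°.
Then Δλ = atan2(0.520071, 0.386477) = 0.931711 rad, from sin θ sin δ cos φ₁ over cos δ − sin φ₁ sin φ₂.
λ₂ = 166.58° + 53.38° = 219.96°, normalized to (−180°, 180°] → -140.04°.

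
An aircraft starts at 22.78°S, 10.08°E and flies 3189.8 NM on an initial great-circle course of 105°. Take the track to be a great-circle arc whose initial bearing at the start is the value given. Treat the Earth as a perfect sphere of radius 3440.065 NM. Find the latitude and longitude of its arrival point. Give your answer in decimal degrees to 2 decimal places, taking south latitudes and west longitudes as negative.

latitude -25.04°, longitude 68.60°

Central angle δ = d/R = 0.927250 rad.
Converting: φ₁ = -0.397586 rad, θ = 1.832596 rad.
sin φ₂ = sin φ₁ cos δ + cos φ₁ sin δ cos θ = (-0.387194)(0.600036) + (0.921998)(0.799973)(-0.258819) = -0.423228
φ₂ = asin(-0.423228) = -0.437006 rad = -25.04°.
Δλ = atan2( sin θ sin δ cos φ₁ , cos δ − sin φ₁ sin φ₂ ) = atan2(0.712441, 0.436165) = 1.021446 rad = 58.52°.
λ₂ = λ₁ + Δλ = 68.60°.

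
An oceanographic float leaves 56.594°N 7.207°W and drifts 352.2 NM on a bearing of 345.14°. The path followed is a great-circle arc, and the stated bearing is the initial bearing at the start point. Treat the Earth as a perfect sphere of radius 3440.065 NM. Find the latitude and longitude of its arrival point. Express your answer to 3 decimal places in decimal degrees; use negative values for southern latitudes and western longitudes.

latitude 62.228°, longitude -10.432°

Central angle δ = d/R = 0.102382 rad.
With φ₁ = 56.594° = 0.987752 rad and θ = 345.14° = 6.023829 rad:
sin φ₂ = sin φ₁ cos δ + cos φ₁ sin δ cos θ = (0.834790)(0.994764) + (0.550568)(0.102203)(0.966555) = 0.884807
φ₂ = asin(0.884807) = 1.086079 rad = 62.228°.
Then Δλ = atan2(-0.014431, 0.256136) = -0.056281 rad, from sin θ sin δ cos φ₁ over cos δ − sin φ₁ sin φ₂.
λ₂ = λ₁ + Δλ = -10.432°.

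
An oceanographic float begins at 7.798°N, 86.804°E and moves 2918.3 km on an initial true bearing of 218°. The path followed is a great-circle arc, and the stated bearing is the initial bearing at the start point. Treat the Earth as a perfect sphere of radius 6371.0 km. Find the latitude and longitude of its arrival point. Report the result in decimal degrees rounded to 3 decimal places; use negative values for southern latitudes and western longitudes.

δ = 2918.3/6371 = 0.458060 rad (26.2449°).
Converting: φ₁ = 0.136101 rad, θ = 3.804818 rad.
Applying the spherical law of cosines for sides, sin φ₂ = sin φ₁ cos δ + cos φ₁ sin δ cos θ = -0.223549, so φ₂ = -12.918°.
Then Δλ = atan2(-0.269733, 0.927243) = -0.283086 rad, from sin θ sin δ cos φ₁ over cos δ − sin φ₁ sin φ₂.
Hence λ₂ = 86.804° + -16.220° = 70.584°.

latitude -12.918°, longitude 70.584°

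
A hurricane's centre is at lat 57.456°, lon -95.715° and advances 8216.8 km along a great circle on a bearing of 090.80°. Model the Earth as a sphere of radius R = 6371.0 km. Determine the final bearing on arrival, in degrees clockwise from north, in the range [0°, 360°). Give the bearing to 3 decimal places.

Angular distance δ = d/R = 8216.8 / 6371 = 1.289719 rad.
Converting: φ₁ = 1.002796 rad, θ = 1.584759 rad.
Destination latitude: φ₂ = arcsin( sin φ₁ cos δ + cos φ₁ sin δ cos θ ) = arcsin(0.226618) = 13.098°.
Then Δλ = atan2(0.516786, 0.086356) = 1.405223 rad, from sin θ sin δ cos φ₁ over cos δ − sin φ₁ sin φ₂.
λ₂ = -95.715° + 80.513° = -15.202°.
The forward bearing on arrival equals the back-azimuth from the destination plus 180°.
Back-azimuth from P₂ (13.098°, -15.202°) to P₁ (57.456°, -95.715°), with Δλ' = λ₁ − λ₂ = -80.513°: atan2( sin Δλ' cos φ₁ , cos φ₂ sin φ₁ − sin φ₂ cos φ₁ cos Δλ' ) = 326.478°.
Final bearing = (326.478° + 180°) mod 360° = 146.478°.

final bearing 146.478°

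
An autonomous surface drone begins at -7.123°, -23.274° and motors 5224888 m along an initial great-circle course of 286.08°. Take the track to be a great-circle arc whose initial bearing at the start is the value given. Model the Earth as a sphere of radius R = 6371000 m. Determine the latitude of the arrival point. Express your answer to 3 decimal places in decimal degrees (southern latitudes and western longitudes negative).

latitude 6.683°

Central angle δ = d/R = 0.820105 rad.
Start latitude φ₁ = -0.124320 rad; initial bearing θ = 4.993038 rad.
Applying the spherical law of cosines for sides, sin φ₂ = sin φ₁ cos δ + cos φ₁ sin δ cos θ = 0.116383, so φ₂ = 6.683°.
Δλ = atan2( sin θ sin δ cos φ₁ , cos δ − sin φ₁ sin φ₂ ) = atan2(-0.697187, 0.696576) = -0.785836 rad = -45.025°.
λ₂ = -23.274° + -45.025° = -68.299°.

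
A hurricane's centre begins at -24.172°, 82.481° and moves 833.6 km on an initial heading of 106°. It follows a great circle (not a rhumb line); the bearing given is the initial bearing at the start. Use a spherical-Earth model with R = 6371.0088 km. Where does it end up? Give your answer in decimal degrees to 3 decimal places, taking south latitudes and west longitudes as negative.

Central angle δ = d/R = 0.130843 rad.
Converting: φ₁ = -0.421881 rad, θ = 1.850049 rad.
sin φ₂ = sin φ₁ cos δ + cos φ₁ sin δ cos θ = (-0.409477)(0.991452) + (0.912320)(0.130470)(-0.275637) = -0.438786
φ₂ = asin(-0.438786) = -0.454248 rad = -26.026°.
For the longitude increment, Δλ = atan2( sin θ sin δ cos φ₁, cos δ − sin φ₁ sin φ₂ ) = atan2(0.114419, 0.811779) = 8.023°.
λ₂ = 82.481° + 8.023° = 90.504°.

latitude -26.026°, longitude 90.504°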